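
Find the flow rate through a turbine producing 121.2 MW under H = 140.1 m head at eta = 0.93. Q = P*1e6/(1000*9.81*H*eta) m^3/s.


Q = 121.2 * 1e6 / (1000 * 9.81 * 140.1 * 0.93) = 94.8227 m^3/s


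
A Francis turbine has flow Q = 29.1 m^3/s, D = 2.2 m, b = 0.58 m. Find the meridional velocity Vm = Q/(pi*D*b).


Vm = 29.1 / (pi * 2.2 * 0.58) = 7.2593 m/s


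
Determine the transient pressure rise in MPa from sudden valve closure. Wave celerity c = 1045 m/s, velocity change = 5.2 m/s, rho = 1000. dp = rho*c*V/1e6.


dp = 1000 * 1045 * 5.2 / 1e6 = 5.4340 MPa


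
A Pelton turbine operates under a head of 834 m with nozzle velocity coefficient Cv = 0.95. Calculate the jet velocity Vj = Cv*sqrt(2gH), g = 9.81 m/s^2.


Vj = 0.95 * sqrt(2*9.81*834) = 121.5223 m/s


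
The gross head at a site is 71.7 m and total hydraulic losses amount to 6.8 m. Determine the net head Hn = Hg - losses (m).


Hn = 71.7 - 6.8 = 64.9000 m


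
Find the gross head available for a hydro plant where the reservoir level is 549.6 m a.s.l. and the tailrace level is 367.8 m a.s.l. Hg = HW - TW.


Hg = 549.6 - 367.8 = 181.8000 m


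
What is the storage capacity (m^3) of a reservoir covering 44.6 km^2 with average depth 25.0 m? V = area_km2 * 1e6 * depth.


V = 44.6 * 1e6 * 25.0 = 1.1150e+09 m^3


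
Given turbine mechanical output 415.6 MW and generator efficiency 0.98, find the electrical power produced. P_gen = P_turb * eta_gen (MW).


P_gen = 415.6 * 0.98 = 407.2880 MW


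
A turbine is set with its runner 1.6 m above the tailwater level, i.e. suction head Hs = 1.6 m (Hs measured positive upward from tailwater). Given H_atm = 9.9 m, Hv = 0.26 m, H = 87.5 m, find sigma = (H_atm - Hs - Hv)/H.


sigma = (9.9 - 1.6 - 0.26) / 87.5 = 0.0919


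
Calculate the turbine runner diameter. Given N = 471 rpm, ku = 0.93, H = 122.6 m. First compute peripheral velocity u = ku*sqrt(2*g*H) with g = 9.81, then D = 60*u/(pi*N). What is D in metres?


u = 0.93 * sqrt(2*9.81*122.6) = 45.6118 m/s
D = 60 * 45.6118 / (pi * 471) = 1.8495 m


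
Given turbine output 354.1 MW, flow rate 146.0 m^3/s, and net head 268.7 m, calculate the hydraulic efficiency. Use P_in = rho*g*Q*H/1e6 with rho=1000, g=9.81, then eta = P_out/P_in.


P_in = 1000 * 9.81 * 146.0 * 268.7 / 1e6 = 384.8483 MW
eta = 354.1 / 384.8483 = 0.9201


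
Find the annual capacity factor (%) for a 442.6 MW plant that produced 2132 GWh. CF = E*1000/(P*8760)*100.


CF = 2132 * 1000 / (442.6 * 8760) * 100 = 54.9885 %


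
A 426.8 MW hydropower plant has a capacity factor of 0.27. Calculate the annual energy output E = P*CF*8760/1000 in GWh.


E = 426.8 * 0.27 * 8760 / 1000 = 1009.4674 GWh


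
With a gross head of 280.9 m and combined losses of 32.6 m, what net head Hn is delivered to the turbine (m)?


Hn = 280.9 - 32.6 = 248.3000 m


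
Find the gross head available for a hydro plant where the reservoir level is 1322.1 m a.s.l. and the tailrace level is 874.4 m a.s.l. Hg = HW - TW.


Hg = 1322.1 - 874.4 = 447.7000 m


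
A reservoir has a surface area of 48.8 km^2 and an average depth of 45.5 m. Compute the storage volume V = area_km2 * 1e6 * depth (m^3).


V = 48.8 * 1e6 * 45.5 = 2.2204e+09 m^3


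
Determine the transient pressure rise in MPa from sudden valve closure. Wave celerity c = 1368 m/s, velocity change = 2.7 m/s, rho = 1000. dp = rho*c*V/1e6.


dp = 1000 * 1368 * 2.7 / 1e6 = 3.6936 MPa


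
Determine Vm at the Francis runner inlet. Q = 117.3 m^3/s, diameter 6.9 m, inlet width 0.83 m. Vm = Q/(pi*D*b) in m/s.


Vm = 117.3 / (pi * 6.9 * 0.83) = 6.5196 m/s


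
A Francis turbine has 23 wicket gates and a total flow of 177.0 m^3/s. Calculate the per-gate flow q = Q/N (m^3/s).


q = 177.0 / 23 = 7.6957 m^3/s


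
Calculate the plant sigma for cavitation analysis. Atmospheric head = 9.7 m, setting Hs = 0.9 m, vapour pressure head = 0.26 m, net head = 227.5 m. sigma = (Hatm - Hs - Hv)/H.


sigma = (9.7 - 0.9 - 0.26) / 227.5 = 0.0375


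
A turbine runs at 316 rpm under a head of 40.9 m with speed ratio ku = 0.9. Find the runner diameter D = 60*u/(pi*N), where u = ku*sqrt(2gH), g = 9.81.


u = 0.9 * sqrt(2*9.81*40.9) = 25.4949 m/s
D = 60 * 25.4949 / (pi * 316) = 1.5409 m


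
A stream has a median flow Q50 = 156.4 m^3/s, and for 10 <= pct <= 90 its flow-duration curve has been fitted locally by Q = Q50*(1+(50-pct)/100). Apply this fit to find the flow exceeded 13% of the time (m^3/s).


Q = 156.4 * (1 + (50 - 13)/100) = 214.2680 m^3/s


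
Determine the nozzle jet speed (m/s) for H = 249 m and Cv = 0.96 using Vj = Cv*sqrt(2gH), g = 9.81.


Vj = 0.96 * sqrt(2*9.81*249) = 67.0997 m/s


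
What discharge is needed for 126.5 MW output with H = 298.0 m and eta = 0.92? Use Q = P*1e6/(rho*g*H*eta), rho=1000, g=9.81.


Q = 126.5 * 1e6 / (1000 * 9.81 * 298.0 * 0.92) = 47.0346 m^3/s


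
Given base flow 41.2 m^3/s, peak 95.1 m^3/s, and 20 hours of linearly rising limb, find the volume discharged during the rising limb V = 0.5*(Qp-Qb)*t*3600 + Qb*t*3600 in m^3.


V = 0.5*(95.1 - 41.2)*20*3600 + 41.2*20*3600 = 4.9068e+06 m^3


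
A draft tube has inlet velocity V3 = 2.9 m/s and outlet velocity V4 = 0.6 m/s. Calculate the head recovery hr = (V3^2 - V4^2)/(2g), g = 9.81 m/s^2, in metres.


hr = (2.9^2 - 0.6^2) / (2*9.81) = 0.4103 m


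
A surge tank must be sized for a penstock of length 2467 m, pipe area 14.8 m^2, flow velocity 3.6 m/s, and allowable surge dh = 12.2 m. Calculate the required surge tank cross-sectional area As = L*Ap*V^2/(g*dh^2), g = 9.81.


As = 2467 * 14.8 * 3.6^2 / (9.81 * 12.2^2) = 324.0762 m^2


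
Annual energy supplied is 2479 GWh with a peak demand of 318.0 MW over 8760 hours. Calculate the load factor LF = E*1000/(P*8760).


LF = 2479 * 1000 / (318.0 * 8760) = 0.8899


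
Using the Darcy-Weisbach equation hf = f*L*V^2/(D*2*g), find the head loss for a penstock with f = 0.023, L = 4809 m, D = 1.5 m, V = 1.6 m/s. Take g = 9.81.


hf = 0.023 * 4809 * 1.6^2 / (1.5 * 2 * 9.81) = 9.6213 m


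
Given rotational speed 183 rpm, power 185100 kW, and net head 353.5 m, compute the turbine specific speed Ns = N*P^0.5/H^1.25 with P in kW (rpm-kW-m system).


Ns = 183 * 185100^0.5 / 353.5^1.25 = 51.3650


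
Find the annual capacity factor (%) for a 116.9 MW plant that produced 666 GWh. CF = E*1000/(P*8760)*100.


CF = 666 * 1000 / (116.9 * 8760) * 100 = 65.0363 %


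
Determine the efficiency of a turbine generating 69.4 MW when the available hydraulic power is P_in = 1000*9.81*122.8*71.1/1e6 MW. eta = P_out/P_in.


P_in = 1000 * 9.81 * 122.8 * 71.1 / 1e6 = 85.6519 MW
eta = 69.4 / 85.6519 = 0.8103


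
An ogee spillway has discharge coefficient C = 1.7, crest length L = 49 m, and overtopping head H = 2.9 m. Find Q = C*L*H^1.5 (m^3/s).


Q = 1.7 * 49 * 2.9^1.5 = 411.3789 m^3/s


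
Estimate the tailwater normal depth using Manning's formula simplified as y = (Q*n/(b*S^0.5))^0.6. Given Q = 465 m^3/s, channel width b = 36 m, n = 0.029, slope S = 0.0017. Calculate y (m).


y = (465 * 0.029 / (36 * 0.0017^0.5))^0.6 = 3.7583 m


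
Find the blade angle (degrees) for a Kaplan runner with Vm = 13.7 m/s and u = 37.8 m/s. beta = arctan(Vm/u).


beta = arctan(13.7 / 37.8) = 19.9222 degrees


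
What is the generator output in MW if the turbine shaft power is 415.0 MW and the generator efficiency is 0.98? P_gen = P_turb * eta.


P_gen = 415.0 * 0.98 = 406.7000 MW


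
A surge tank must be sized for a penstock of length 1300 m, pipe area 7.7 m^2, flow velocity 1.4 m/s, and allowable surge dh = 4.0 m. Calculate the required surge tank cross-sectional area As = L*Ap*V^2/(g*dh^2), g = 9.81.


As = 1300 * 7.7 * 1.4^2 / (9.81 * 4.0^2) = 124.9975 m^2


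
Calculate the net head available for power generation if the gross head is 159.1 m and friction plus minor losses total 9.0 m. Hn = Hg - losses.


Hn = 159.1 - 9.0 = 150.1000 m


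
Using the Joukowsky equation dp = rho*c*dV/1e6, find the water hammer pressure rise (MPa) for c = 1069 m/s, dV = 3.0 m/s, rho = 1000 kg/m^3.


dp = 1000 * 1069 * 3.0 / 1e6 = 3.2070 MPa


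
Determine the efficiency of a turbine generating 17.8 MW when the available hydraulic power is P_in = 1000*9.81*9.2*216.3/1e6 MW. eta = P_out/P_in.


P_in = 1000 * 9.81 * 9.2 * 216.3 / 1e6 = 19.5215 MW
eta = 17.8 / 19.5215 = 0.9118


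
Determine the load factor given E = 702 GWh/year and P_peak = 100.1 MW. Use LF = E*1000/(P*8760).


LF = 702 * 1000 / (100.1 * 8760) = 0.8006


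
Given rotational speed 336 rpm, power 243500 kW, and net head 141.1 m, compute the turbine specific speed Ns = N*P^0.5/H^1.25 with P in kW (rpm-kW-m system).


Ns = 336 * 243500^0.5 / 141.1^1.25 = 340.9416


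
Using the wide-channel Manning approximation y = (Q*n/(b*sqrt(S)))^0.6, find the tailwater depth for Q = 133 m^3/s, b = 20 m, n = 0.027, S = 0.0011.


y = (133 * 0.027 / (20 * 0.0011^0.5))^0.6 = 2.7548 m


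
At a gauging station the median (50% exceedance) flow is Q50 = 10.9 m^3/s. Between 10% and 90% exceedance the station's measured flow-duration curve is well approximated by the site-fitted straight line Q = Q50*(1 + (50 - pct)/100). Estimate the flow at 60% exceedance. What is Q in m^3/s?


Q = 10.9 * (1 + (50 - 60)/100) = 9.8100 m^3/s


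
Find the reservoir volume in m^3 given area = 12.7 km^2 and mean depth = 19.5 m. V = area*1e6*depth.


V = 12.7 * 1e6 * 19.5 = 2.4765e+08 m^3


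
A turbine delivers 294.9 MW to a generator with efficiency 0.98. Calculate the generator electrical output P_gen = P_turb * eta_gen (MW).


P_gen = 294.9 * 0.98 = 289.0020 MW


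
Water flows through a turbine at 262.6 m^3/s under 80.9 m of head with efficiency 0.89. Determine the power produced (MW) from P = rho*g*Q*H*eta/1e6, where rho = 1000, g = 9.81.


P = 1000 * 9.81 * 262.6 * 80.9 * 0.89 / 1e6 = 185.4822 MW


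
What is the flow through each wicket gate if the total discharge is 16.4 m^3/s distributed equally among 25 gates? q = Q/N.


q = 16.4 / 25 = 0.6560 m^3/s


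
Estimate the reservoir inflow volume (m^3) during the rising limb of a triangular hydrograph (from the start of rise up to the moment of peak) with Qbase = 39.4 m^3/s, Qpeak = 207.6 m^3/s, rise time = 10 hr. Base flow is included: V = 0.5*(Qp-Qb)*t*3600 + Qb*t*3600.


V = 0.5*(207.6 - 39.4)*10*3600 + 39.4*10*3600 = 4.4460e+06 m^3


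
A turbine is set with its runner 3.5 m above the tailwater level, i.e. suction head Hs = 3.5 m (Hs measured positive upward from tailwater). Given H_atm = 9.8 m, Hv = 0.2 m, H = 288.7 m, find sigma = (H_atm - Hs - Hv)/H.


sigma = (9.8 - 3.5 - 0.2) / 288.7 = 0.0211


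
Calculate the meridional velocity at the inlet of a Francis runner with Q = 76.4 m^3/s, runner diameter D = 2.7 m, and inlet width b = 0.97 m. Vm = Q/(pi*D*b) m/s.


Vm = 76.4 / (pi * 2.7 * 0.97) = 9.2856 m/s


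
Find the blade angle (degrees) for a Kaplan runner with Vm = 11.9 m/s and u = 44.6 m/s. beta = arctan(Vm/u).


beta = arctan(11.9 / 44.6) = 14.9394 degrees


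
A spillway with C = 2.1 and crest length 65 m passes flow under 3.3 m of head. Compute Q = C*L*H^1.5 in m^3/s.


Q = 2.1 * 65 * 3.3^1.5 = 818.2831 m^3/s


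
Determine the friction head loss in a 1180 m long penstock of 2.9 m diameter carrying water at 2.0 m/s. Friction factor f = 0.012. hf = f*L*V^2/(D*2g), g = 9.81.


hf = 0.012 * 1180 * 2.0^2 / (2.9 * 2 * 9.81) = 0.9955 m


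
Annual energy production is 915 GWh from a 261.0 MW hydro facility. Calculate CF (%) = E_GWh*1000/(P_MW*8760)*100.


CF = 915 * 1000 / (261.0 * 8760) * 100 = 40.0199 %


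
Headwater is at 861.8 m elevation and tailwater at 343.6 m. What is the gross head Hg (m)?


Hg = 861.8 - 343.6 = 518.2000 m


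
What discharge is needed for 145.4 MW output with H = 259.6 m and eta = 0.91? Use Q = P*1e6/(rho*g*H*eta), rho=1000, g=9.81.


Q = 145.4 * 1e6 / (1000 * 9.81 * 259.6 * 0.91) = 62.7407 m^3/s


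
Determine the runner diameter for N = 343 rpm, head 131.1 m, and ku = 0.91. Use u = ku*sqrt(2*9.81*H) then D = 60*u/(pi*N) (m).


u = 0.91 * sqrt(2*9.81*131.1) = 46.1522 m/s
D = 60 * 46.1522 / (pi * 343) = 2.5698 m


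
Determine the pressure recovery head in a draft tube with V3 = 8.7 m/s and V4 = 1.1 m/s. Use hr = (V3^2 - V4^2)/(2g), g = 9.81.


hr = (8.7^2 - 1.1^2) / (2*9.81) = 3.7961 m


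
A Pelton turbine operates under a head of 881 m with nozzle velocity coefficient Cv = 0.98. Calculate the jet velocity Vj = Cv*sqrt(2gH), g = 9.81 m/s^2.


Vj = 0.98 * sqrt(2*9.81*881) = 128.8438 m/s


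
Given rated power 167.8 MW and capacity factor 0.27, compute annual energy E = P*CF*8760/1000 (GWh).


E = 167.8 * 0.27 * 8760 / 1000 = 396.8806 GWh


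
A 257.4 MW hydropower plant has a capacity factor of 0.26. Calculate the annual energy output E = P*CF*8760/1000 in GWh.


E = 257.4 * 0.26 * 8760 / 1000 = 586.2542 GWh


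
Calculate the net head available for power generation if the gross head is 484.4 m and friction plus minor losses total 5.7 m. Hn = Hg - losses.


Hn = 484.4 - 5.7 = 478.7000 m


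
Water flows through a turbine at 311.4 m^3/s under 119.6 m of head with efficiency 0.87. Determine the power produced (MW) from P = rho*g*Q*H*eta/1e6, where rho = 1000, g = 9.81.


P = 1000 * 9.81 * 311.4 * 119.6 * 0.87 / 1e6 = 317.8616 MW


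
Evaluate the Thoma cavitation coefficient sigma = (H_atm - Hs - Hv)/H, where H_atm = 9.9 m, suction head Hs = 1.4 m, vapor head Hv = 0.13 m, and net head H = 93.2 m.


sigma = (9.9 - 1.4 - 0.13) / 93.2 = 0.0898


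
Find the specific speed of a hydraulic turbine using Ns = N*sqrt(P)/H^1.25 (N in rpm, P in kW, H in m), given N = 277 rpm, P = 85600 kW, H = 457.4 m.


Ns = 277 * 85600^0.5 / 457.4^1.25 = 38.3130


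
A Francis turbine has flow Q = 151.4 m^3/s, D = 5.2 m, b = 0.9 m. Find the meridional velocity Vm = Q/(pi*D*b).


Vm = 151.4 / (pi * 5.2 * 0.9) = 10.2975 m/s


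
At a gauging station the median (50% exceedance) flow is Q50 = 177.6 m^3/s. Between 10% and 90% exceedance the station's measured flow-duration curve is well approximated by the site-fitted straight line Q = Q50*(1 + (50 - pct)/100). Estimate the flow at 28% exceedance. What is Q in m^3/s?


Q = 177.6 * (1 + (50 - 28)/100) = 216.6720 m^3/s


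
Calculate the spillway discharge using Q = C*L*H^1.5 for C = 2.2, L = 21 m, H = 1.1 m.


Q = 2.2 * 21 * 1.1^1.5 = 53.3005 m^3/s


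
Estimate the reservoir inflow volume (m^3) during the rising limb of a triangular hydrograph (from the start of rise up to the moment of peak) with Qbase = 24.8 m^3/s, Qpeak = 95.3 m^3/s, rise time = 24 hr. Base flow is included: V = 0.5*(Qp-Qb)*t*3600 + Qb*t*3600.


V = 0.5*(95.3 - 24.8)*24*3600 + 24.8*24*3600 = 5.1883e+06 m^3


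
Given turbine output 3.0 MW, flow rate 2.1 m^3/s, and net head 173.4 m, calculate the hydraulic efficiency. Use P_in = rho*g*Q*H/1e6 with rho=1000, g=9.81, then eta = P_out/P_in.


P_in = 1000 * 9.81 * 2.1 * 173.4 / 1e6 = 3.5722 MW
eta = 3.0 / 3.5722 = 0.8398


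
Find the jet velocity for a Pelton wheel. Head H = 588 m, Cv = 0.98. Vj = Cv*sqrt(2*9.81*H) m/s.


Vj = 0.98 * sqrt(2*9.81*588) = 105.2602 m/s


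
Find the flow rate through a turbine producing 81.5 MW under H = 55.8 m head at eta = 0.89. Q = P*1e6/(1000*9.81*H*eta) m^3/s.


Q = 81.5 * 1e6 / (1000 * 9.81 * 55.8 * 0.89) = 167.2878 m^3/s


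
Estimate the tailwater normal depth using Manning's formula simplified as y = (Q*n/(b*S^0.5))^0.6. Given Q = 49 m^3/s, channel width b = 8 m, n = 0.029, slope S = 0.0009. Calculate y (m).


y = (49 * 0.029 / (8 * 0.0009^0.5))^0.6 = 2.9069 m


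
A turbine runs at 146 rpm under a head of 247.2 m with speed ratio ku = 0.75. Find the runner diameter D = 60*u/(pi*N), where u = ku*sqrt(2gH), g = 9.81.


u = 0.75 * sqrt(2*9.81*247.2) = 52.2318 m/s
D = 60 * 52.2318 / (pi * 146) = 6.8326 m


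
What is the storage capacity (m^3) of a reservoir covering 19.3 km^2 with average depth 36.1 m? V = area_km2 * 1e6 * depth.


V = 19.3 * 1e6 * 36.1 = 6.9673e+08 m^3


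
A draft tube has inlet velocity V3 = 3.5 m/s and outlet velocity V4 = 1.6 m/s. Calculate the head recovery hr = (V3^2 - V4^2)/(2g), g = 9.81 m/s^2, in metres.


hr = (3.5^2 - 1.6^2) / (2*9.81) = 0.4939 m


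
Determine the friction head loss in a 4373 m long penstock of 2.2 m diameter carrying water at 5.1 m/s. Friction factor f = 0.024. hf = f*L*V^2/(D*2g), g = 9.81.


hf = 0.024 * 4373 * 5.1^2 / (2.2 * 2 * 9.81) = 63.2426 m


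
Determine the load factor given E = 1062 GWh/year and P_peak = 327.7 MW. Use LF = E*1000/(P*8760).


LF = 1062 * 1000 / (327.7 * 8760) = 0.3700


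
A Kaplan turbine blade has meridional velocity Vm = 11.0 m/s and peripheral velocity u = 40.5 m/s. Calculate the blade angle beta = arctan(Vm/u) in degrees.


beta = arctan(11.0 / 40.5) = 15.1952 degrees


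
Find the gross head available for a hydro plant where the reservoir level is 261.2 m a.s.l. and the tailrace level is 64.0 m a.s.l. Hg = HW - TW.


Hg = 261.2 - 64.0 = 197.2000 m


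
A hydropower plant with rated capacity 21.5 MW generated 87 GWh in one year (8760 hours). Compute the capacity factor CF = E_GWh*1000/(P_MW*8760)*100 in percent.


CF = 87 * 1000 / (21.5 * 8760) * 100 = 46.1931 %


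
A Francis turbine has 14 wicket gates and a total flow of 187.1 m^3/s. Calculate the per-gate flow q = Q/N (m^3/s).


q = 187.1 / 14 = 13.3643 m^3/s


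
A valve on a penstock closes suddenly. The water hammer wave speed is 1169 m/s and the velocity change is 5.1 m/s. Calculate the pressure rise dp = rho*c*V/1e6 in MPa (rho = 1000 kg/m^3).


dp = 1000 * 1169 * 5.1 / 1e6 = 5.9619 MPa


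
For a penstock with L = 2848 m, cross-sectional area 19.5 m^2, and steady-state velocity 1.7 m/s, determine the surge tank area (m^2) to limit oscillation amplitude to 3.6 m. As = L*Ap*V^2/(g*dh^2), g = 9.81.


As = 2848 * 19.5 * 1.7^2 / (9.81 * 3.6^2) = 1262.4042 m^2


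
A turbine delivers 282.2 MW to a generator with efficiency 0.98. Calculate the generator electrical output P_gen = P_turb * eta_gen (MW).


P_gen = 282.2 * 0.98 = 276.5560 MW


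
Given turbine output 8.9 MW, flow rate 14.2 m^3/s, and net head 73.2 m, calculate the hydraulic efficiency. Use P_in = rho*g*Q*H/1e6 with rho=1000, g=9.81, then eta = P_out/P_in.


P_in = 1000 * 9.81 * 14.2 * 73.2 / 1e6 = 10.1969 MW
eta = 8.9 / 10.1969 = 0.8728


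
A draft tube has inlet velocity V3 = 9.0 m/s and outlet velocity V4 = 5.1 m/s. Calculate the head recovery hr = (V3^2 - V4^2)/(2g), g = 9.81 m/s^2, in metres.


hr = (9.0^2 - 5.1^2) / (2*9.81) = 2.8028 m


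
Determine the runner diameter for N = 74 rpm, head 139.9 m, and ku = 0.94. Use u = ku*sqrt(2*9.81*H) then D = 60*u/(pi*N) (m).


u = 0.94 * sqrt(2*9.81*139.9) = 49.2477 m/s
D = 60 * 49.2477 / (pi * 74) = 12.7103 m


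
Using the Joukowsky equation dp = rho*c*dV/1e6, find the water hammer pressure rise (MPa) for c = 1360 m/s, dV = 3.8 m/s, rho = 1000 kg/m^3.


dp = 1000 * 1360 * 3.8 / 1e6 = 5.1680 MPa


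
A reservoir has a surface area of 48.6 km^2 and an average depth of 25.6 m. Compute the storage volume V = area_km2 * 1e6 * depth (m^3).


V = 48.6 * 1e6 * 25.6 = 1.2442e+09 m^3


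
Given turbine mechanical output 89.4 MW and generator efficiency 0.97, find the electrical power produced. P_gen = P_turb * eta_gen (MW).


P_gen = 89.4 * 0.97 = 86.7180 MW


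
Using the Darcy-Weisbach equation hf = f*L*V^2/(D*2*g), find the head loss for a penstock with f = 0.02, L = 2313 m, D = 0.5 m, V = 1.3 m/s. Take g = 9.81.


hf = 0.02 * 2313 * 1.3^2 / (0.5 * 2 * 9.81) = 7.9694 m


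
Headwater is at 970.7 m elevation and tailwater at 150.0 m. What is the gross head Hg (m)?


Hg = 970.7 - 150.0 = 820.7000 m


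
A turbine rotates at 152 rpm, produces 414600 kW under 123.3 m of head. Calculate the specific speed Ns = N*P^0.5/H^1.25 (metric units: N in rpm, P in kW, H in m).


Ns = 152 * 414600^0.5 / 123.3^1.25 = 238.2069


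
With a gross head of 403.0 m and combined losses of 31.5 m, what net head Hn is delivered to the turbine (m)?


Hn = 403.0 - 31.5 = 371.5000 m


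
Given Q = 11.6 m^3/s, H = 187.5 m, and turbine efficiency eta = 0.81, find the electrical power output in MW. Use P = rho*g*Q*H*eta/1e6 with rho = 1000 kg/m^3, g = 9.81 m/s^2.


P = 1000 * 9.81 * 11.6 * 187.5 * 0.81 / 1e6 = 17.2828 MW


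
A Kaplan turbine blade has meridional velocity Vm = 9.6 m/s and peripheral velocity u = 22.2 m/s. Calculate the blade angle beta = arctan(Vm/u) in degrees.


beta = arctan(9.6 / 22.2) = 23.3852 degrees


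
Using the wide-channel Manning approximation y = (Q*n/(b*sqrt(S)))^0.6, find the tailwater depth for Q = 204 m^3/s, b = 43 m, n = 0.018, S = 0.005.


y = (204 * 0.018 / (43 * 0.005^0.5))^0.6 = 1.1199 m


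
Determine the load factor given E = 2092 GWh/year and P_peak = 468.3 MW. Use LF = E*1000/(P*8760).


LF = 2092 * 1000 / (468.3 * 8760) = 0.5100


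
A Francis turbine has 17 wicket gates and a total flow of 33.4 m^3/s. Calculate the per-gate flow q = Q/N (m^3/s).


q = 33.4 / 17 = 1.9647 m^3/s


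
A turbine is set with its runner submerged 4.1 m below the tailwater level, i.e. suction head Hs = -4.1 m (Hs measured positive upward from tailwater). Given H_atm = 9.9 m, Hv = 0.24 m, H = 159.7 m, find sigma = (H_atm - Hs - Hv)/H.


sigma = (9.9 - (-4.1) - 0.24) / 159.7 = 0.0862


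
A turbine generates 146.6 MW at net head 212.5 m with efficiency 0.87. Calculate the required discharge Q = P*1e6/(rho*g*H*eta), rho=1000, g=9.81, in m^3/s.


Q = 146.6 * 1e6 / (1000 * 9.81 * 212.5 * 0.87) = 80.8326 m^3/s


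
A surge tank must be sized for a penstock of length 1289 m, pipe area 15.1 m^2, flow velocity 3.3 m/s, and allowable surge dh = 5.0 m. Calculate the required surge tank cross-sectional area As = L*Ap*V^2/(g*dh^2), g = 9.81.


As = 1289 * 15.1 * 3.3^2 / (9.81 * 5.0^2) = 864.2686 m^2


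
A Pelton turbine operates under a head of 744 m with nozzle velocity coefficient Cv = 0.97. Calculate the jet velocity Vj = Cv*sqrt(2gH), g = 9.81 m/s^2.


Vj = 0.97 * sqrt(2*9.81*744) = 117.1946 m/s


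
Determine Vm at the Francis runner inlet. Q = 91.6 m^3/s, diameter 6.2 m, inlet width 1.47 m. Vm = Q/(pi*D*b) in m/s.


Vm = 91.6 / (pi * 6.2 * 1.47) = 3.1992 m/s


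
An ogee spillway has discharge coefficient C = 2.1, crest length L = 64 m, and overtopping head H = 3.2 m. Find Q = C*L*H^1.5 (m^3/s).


Q = 2.1 * 64 * 3.2^1.5 = 769.3505 m^3/s


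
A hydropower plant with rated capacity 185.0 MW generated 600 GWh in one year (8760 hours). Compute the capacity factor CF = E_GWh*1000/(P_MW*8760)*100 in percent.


CF = 600 * 1000 / (185.0 * 8760) * 100 = 37.0233 %


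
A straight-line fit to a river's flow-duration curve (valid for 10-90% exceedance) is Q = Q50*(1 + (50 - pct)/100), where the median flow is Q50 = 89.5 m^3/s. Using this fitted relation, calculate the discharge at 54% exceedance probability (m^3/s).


Q = 89.5 * (1 + (50 - 54)/100) = 85.9200 m^3/s


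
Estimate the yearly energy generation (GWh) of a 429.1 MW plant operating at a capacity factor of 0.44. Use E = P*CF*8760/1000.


E = 429.1 * 0.44 * 8760 / 1000 = 1653.9230 GWh


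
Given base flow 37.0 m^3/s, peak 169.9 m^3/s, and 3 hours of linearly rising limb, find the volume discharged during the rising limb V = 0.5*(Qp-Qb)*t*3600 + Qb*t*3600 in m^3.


V = 0.5*(169.9 - 37.0)*3*3600 + 37.0*3*3600 = 1.1173e+06 m^3


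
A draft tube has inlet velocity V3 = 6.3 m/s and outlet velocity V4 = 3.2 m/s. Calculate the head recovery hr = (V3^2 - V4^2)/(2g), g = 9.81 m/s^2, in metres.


hr = (6.3^2 - 3.2^2) / (2*9.81) = 1.5010 m


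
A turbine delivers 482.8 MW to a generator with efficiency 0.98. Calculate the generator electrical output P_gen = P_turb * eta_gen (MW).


P_gen = 482.8 * 0.98 = 473.1440 MW


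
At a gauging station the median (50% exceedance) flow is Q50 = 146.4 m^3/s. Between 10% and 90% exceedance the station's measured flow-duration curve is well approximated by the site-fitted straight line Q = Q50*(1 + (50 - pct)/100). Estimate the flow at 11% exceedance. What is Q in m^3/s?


Q = 146.4 * (1 + (50 - 11)/100) = 203.4960 m^3/s


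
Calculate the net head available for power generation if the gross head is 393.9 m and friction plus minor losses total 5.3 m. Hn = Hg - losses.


Hn = 393.9 - 5.3 = 388.6000 m


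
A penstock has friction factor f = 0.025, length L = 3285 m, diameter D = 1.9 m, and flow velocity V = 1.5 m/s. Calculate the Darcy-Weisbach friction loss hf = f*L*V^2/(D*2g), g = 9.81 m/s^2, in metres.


hf = 0.025 * 3285 * 1.5^2 / (1.9 * 2 * 9.81) = 4.9568 m


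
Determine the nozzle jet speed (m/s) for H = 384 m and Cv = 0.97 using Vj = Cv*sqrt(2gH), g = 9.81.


Vj = 0.97 * sqrt(2*9.81*384) = 84.1951 m/s


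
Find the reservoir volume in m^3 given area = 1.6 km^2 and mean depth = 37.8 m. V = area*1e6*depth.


V = 1.6 * 1e6 * 37.8 = 6.0480e+07 m^3


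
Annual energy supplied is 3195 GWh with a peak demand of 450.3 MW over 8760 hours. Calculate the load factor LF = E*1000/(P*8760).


LF = 3195 * 1000 / (450.3 * 8760) = 0.8100


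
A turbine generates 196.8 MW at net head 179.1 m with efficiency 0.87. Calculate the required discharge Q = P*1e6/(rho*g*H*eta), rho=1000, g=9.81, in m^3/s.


Q = 196.8 * 1e6 / (1000 * 9.81 * 179.1 * 0.87) = 128.7482 m^3/s


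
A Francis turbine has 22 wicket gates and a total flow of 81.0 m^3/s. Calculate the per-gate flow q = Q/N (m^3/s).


q = 81.0 / 22 = 3.6818 m^3/s


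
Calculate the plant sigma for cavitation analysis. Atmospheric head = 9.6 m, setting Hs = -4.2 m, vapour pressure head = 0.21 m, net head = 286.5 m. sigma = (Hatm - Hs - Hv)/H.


sigma = (9.6 - (-4.2) - 0.21) / 286.5 = 0.0474


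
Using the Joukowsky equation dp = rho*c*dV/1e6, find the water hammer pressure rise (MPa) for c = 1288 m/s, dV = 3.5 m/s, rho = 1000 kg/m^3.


dp = 1000 * 1288 * 3.5 / 1e6 = 4.5080 MPa


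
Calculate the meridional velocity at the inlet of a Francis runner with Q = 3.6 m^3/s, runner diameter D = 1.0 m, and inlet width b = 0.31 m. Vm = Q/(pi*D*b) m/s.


Vm = 3.6 / (pi * 1.0 * 0.31) = 3.6965 m/s


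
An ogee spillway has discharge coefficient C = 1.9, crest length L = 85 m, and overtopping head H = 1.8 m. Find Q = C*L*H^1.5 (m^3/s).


Q = 1.9 * 85 * 1.8^1.5 = 390.0150 m^3/s


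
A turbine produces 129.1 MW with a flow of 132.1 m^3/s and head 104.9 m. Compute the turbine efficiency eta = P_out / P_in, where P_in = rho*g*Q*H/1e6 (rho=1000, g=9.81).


P_in = 1000 * 9.81 * 132.1 * 104.9 / 1e6 = 135.9400 MW
eta = 129.1 / 135.9400 = 0.9497


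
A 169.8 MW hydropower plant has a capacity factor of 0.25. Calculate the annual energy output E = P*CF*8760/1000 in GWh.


E = 169.8 * 0.25 * 8760 / 1000 = 371.8620 GWh


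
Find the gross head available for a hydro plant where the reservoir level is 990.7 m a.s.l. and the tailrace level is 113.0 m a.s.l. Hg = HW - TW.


Hg = 990.7 - 113.0 = 877.7000 m


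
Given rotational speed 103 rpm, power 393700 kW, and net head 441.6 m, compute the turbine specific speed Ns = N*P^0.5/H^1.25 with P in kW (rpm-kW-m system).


Ns = 103 * 393700^0.5 / 441.6^1.25 = 31.9252


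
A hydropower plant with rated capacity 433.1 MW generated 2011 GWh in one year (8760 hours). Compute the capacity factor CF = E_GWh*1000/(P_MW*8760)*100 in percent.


CF = 2011 * 1000 / (433.1 * 8760) * 100 = 53.0054 %


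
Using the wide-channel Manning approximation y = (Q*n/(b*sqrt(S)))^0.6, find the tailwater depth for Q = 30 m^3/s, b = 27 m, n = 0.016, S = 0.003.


y = (30 * 0.016 / (27 * 0.003^0.5))^0.6 = 0.5091 m


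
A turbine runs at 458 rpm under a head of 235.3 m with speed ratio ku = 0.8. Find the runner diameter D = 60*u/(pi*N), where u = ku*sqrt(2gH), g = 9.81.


u = 0.8 * sqrt(2*9.81*235.3) = 54.3564 m/s
D = 60 * 54.3564 / (pi * 458) = 2.2667 m


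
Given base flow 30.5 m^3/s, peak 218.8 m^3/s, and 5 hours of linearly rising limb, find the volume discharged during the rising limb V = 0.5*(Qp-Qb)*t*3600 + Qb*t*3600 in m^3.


V = 0.5*(218.8 - 30.5)*5*3600 + 30.5*5*3600 = 2.2437e+06 m^3


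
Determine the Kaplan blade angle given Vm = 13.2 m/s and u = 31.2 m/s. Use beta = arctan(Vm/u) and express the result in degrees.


beta = arctan(13.2 / 31.2) = 22.9321 degrees


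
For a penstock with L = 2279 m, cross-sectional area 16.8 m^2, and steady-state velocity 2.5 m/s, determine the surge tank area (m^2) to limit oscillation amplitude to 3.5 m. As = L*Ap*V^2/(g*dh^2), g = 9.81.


As = 2279 * 16.8 * 2.5^2 / (9.81 * 3.5^2) = 1991.2626 m^2


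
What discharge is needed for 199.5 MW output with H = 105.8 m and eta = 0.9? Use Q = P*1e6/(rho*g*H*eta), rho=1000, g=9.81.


Q = 199.5 * 1e6 / (1000 * 9.81 * 105.8 * 0.9) = 213.5727 m^3/s


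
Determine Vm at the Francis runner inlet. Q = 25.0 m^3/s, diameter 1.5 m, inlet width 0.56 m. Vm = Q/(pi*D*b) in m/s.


Vm = 25.0 / (pi * 1.5 * 0.56) = 9.4735 m/s


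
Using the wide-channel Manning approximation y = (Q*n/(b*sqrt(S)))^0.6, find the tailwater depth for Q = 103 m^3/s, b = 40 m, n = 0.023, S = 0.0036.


y = (103 * 0.023 / (40 * 0.0036^0.5))^0.6 = 0.9922 m


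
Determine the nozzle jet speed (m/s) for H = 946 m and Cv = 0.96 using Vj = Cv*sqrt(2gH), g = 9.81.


Vj = 0.96 * sqrt(2*9.81*946) = 130.7875 m/s


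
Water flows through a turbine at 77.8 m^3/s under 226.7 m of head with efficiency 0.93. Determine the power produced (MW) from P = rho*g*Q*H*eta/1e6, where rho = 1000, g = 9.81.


P = 1000 * 9.81 * 77.8 * 226.7 * 0.93 / 1e6 = 160.9100 MW


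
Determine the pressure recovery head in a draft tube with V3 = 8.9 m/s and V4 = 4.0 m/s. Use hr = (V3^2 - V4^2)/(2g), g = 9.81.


hr = (8.9^2 - 4.0^2) / (2*9.81) = 3.2217 m


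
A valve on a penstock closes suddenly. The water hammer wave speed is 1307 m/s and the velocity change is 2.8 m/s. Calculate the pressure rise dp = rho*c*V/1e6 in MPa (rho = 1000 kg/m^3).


dp = 1000 * 1307 * 2.8 / 1e6 = 3.6596 MPa


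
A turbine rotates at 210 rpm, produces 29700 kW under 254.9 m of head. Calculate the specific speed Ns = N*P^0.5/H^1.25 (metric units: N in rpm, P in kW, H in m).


Ns = 210 * 29700^0.5 / 254.9^1.25 = 35.5333


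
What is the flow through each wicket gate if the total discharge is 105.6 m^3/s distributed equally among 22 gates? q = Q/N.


q = 105.6 / 22 = 4.8000 m^3/s


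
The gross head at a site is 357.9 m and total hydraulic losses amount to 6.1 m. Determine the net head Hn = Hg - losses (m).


Hn = 357.9 - 6.1 = 351.8000 m


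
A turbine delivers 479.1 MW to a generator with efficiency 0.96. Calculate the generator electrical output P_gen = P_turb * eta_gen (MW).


P_gen = 479.1 * 0.96 = 459.9360 MW


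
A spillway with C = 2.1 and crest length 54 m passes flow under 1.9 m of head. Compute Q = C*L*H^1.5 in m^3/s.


Q = 2.1 * 54 * 1.9^1.5 = 296.9911 m^3/s


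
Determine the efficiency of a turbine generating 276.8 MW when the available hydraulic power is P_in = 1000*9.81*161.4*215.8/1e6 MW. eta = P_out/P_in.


P_in = 1000 * 9.81 * 161.4 * 215.8 / 1e6 = 341.6835 MW
eta = 276.8 / 341.6835 = 0.8101


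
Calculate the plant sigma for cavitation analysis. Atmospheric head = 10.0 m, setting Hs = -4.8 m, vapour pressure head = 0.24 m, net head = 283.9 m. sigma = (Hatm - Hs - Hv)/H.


sigma = (10.0 - (-4.8) - 0.24) / 283.9 = 0.0513


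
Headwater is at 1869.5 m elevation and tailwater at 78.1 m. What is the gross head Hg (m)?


Hg = 1869.5 - 78.1 = 1791.4000 m


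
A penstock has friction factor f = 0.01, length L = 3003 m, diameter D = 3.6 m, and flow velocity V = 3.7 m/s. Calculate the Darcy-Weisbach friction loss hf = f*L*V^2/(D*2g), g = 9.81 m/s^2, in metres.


hf = 0.01 * 3003 * 3.7^2 / (3.6 * 2 * 9.81) = 5.8205 m


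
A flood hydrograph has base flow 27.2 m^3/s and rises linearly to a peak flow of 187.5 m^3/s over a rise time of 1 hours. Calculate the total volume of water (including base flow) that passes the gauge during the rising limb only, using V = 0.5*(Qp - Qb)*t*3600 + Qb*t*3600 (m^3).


V = 0.5*(187.5 - 27.2)*1*3600 + 27.2*1*3600 = 386460.0000 m^3


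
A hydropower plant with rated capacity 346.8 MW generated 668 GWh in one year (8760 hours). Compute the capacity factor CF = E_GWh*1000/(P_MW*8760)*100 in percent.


CF = 668 * 1000 / (346.8 * 8760) * 100 = 21.9884 %


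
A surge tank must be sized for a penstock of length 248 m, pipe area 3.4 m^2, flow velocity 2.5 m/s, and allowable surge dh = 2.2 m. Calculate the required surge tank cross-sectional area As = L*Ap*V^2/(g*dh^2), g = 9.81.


As = 248 * 3.4 * 2.5^2 / (9.81 * 2.2^2) = 110.9932 m^2


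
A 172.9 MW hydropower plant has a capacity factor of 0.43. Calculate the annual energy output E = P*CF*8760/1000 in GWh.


E = 172.9 * 0.43 * 8760 / 1000 = 651.2797 GWh


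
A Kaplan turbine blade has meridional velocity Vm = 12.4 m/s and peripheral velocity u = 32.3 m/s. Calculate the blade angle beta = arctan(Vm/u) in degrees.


beta = arctan(12.4 / 32.3) = 21.0018 degrees


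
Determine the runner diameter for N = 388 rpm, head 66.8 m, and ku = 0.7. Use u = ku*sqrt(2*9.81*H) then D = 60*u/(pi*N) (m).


u = 0.7 * sqrt(2*9.81*66.8) = 25.3417 m/s
D = 60 * 25.3417 / (pi * 388) = 1.2474 m


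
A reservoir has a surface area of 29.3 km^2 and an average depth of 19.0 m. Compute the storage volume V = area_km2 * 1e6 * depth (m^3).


V = 29.3 * 1e6 * 19.0 = 5.5670e+08 m^3


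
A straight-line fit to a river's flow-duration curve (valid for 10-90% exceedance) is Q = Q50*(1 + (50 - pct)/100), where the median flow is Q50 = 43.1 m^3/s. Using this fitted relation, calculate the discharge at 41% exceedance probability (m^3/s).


Q = 43.1 * (1 + (50 - 41)/100) = 46.9790 m^3/s


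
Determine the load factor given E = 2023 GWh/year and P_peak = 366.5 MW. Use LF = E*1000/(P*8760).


LF = 2023 * 1000 / (366.5 * 8760) = 0.6301


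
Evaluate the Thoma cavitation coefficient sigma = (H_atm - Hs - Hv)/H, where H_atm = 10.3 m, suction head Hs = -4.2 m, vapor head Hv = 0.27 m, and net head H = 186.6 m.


sigma = (10.3 - (-4.2) - 0.27) / 186.6 = 0.0763


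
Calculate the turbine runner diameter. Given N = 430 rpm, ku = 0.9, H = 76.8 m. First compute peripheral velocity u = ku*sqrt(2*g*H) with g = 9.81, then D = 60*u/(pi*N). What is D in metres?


u = 0.9 * sqrt(2*9.81*76.8) = 34.9360 m/s
D = 60 * 34.9360 / (pi * 430) = 1.5517 m


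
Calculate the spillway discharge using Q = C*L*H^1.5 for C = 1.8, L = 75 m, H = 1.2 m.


Q = 1.8 * 75 * 1.2^1.5 = 177.4621 m^3/s


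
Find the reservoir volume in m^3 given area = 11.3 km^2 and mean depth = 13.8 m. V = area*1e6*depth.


V = 11.3 * 1e6 * 13.8 = 1.5594e+08 m^3


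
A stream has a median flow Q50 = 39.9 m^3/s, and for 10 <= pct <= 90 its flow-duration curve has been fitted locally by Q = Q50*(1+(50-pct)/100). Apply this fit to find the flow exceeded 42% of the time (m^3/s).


Q = 39.9 * (1 + (50 - 42)/100) = 43.0920 m^3/s


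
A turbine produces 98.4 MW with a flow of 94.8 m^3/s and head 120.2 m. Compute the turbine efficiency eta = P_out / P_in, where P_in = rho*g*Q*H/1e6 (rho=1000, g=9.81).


P_in = 1000 * 9.81 * 94.8 * 120.2 / 1e6 = 111.7846 MW
eta = 98.4 / 111.7846 = 0.8803


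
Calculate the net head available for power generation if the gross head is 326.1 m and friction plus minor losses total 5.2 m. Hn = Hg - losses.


Hn = 326.1 - 5.2 = 320.9000 m


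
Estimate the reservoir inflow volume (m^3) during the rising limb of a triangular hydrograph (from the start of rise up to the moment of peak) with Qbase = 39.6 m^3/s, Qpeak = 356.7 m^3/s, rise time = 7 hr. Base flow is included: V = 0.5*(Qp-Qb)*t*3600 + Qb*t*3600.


V = 0.5*(356.7 - 39.6)*7*3600 + 39.6*7*3600 = 4.9934e+06 m^3


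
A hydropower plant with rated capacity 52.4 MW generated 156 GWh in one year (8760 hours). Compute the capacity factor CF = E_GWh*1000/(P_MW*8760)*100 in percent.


CF = 156 * 1000 / (52.4 * 8760) * 100 = 33.9852 %


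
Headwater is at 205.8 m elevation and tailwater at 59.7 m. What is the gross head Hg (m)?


Hg = 205.8 - 59.7 = 146.1000 m


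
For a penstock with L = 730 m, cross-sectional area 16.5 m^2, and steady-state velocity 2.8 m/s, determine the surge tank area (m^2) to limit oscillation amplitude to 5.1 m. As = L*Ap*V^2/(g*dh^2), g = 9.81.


As = 730 * 16.5 * 2.8^2 / (9.81 * 5.1^2) = 370.0952 m^2


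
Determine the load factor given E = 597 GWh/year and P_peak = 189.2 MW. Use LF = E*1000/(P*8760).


LF = 597 * 1000 / (189.2 * 8760) = 0.3602


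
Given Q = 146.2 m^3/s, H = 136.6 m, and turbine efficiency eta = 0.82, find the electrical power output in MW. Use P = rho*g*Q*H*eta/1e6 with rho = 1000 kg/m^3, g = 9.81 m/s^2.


P = 1000 * 9.81 * 146.2 * 136.6 * 0.82 / 1e6 = 160.6501 MW


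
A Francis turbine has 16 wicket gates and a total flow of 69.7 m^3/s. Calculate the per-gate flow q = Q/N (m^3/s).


q = 69.7 / 16 = 4.3563 m^3/s


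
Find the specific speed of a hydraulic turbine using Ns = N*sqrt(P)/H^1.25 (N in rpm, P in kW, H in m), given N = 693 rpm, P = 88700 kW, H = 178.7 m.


Ns = 693 * 88700^0.5 / 178.7^1.25 = 315.8925


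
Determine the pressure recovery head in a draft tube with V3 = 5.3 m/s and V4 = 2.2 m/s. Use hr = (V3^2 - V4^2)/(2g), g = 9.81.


hr = (5.3^2 - 2.2^2) / (2*9.81) = 1.1850 m


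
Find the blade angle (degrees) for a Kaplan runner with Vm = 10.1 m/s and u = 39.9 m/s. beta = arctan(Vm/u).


beta = arctan(10.1 / 39.9) = 14.2051 degrees


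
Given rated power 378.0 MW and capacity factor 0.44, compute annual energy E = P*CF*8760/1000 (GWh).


E = 378.0 * 0.44 * 8760 / 1000 = 1456.9632 GWh


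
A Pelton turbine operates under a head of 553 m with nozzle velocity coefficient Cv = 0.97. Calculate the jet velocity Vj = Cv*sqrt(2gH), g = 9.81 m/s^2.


Vj = 0.97 * sqrt(2*9.81*553) = 101.0378 m/s


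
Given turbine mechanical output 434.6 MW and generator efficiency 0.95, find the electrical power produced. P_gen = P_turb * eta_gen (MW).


P_gen = 434.6 * 0.95 = 412.8700 MW


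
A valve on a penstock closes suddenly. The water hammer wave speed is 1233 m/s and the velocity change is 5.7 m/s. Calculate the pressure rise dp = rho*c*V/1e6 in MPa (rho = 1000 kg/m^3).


dp = 1000 * 1233 * 5.7 / 1e6 = 7.0281 MPa


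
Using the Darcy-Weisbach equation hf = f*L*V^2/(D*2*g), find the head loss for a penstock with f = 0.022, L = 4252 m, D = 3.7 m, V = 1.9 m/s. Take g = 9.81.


hf = 0.022 * 4252 * 1.9^2 / (3.7 * 2 * 9.81) = 4.6518 m


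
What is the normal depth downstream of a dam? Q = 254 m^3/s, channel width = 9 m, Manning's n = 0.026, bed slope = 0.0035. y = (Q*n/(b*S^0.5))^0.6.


y = (254 * 0.026 / (9 * 0.0035^0.5))^0.6 = 4.5302 m


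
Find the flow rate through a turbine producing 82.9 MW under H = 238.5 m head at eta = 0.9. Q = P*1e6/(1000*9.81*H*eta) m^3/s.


Q = 82.9 * 1e6 / (1000 * 9.81 * 238.5 * 0.9) = 39.3690 m^3/s


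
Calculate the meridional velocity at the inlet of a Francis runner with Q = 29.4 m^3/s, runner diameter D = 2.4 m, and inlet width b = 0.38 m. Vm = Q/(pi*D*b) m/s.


Vm = 29.4 / (pi * 2.4 * 0.38) = 10.2613 m/s


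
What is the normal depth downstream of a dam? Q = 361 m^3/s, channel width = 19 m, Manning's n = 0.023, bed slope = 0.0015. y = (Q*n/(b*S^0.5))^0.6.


y = (361 * 0.023 / (19 * 0.0015^0.5))^0.6 = 4.2802 m
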